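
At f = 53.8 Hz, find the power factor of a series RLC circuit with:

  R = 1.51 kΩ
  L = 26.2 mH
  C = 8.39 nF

Step 1 — Angular frequency: ω = 2π·f = 2π·53.8 = 338 rad/s.
Step 2 — Component impedances:
  R: Z = R = 1510 Ω
  L: Z = jωL = j·338·0.0262 = 0 + j8.857 Ω
  C: Z = 1/(jωC) = -j/(ω·C) = 0 - j3.526e+05 Ω
Step 3 — Series combination: Z_total = R + L + C = 1510 - j3.526e+05 Ω = 3.526e+05∠-89.8° Ω.
Step 4 — Power factor: PF = cos(φ) = Re(Z)/|Z| = 1510/3.5259e+05 = 0.004283.
Step 5 — Type: Im(Z) = -3.526e+05 ⇒ leading (phase φ = -89.8°).

PF = 0.004283 (leading, φ = -89.8°)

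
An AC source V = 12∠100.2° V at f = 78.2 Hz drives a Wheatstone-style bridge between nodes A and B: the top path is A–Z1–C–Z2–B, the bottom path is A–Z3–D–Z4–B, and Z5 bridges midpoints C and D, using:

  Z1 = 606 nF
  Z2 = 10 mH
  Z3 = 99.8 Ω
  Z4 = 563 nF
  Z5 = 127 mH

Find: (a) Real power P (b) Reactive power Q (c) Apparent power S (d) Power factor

Step 1 — Angular frequency: ω = 2π·f = 2π·78.2 = 491.3 rad/s.
Step 2 — Component impedances:
  Z1: Z = 1/(jωC) = -j/(ω·C) = 0 - j3358 Ω
  Z2: Z = jωL = j·491.3·0.01 = 0 + j4.913 Ω
  Z3: Z = R = 99.8 Ω
  Z4: Z = 1/(jωC) = -j/(ω·C) = 0 - j3615 Ω
  Z5: Z = jωL = j·491.3·0.127 = 0 + j62.4 Ω
Step 3 — Bridge requires nodal analysis (the Z5 bridge couples midpoints C and D, so the two paths cannot be reduced to a simple series/parallel combination). Setting node B to ground and injecting 1 A at node A, the 3-node admittance system at A, C, D solves to V_A = Z_AB = 103.6 + j66.68 Ω = 123.2∠32.8° Ω.
Step 4 — Source phasor: V = 12∠100.2° V = -2.125 + j11.81 V.
Step 5 — Current: I = V / Z = 0.03738 + j0.08994 A = 0.0974∠67.4° A.
Step 6 — Complex power: S = V·I* = 0.9828 + j0.6326 VA.
Step 7 — Real power: P = Re(S) = 0.9828 W.
Step 8 — Reactive power: Q = Im(S) = 0.6326 VAR.
Step 9 — Apparent power: |S| = 1.169 VA.
Step 10 — Power factor: PF = P/|S| = 0.8409 (lagging).

(a) P = 0.9828 W  (b) Q = 0.6326 VAR  (c) S = 1.169 VA  (d) PF = 0.8409 (lagging)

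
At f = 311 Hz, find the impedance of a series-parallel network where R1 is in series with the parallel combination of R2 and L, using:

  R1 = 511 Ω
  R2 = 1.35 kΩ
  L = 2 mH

Step 1 — Angular frequency: ω = 2π·f = 2π·311 = 1954 rad/s.
Step 2 — Component impedances:
  R1: Z = R = 511 Ω
  R2: Z = R = 1350 Ω
  L: Z = jωL = j·1954·0.002 = 0 + j3.908 Ω
Step 3 — Parallel branch: R2 || L = 1/(1/R2 + 1/L) = 0.01131 + j3.908 Ω.
Step 4 — Series with R1: Z_total = R1 + (R2 || L) = 511 + j3.908 Ω = 511∠0.4° Ω.

Z = 511 + j3.908 Ω = 511∠0.4° Ω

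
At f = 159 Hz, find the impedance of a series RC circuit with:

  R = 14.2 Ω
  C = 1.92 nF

Step 1 — Angular frequency: ω = 2π·f = 2π·159 = 999 rad/s.
Step 2 — Component impedances:
  R: Z = R = 14.2 Ω
  C: Z = 1/(jωC) = -j/(ω·C) = 0 - j5.213e+05 Ω
Step 3 — Series combination: Z_total = R + C = 14.2 - j5.213e+05 Ω = 5.213e+05∠-90.0° Ω.

Z = 14.2 - j5.213e+05 Ω = 5.213e+05∠-90.0° Ω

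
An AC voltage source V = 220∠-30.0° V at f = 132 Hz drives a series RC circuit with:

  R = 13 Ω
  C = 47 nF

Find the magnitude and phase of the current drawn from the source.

Step 1 — Angular frequency: ω = 2π·f = 2π·132 = 829.4 rad/s.
Step 2 — Component impedances:
  R: Z = R = 13 Ω
  C: Z = 1/(jωC) = -j/(ω·C) = 0 - j2.565e+04 Ω
Step 3 — Series combination: Z_total = R + C = 13 - j2.565e+04 Ω = 2.565e+04∠-90.0° Ω.
Step 4 — Source phasor: V = 220∠-30.0° V = 190.5 - j110 V.
Step 5 — Ohm's law: I = V / Z_total = (190.5 - j110) / (13 - j2.565e+04) = 0.004292 + j0.007425 A.
Step 6 — Convert to polar: |I| = 0.008576 A, ∠I = 60.0°.

I = 0.008576∠60.0° A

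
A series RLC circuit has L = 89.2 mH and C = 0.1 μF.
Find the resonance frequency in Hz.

Step 1 — Resonance condition Im(Z)=0 gives ω₀ = 1/√(LC).
Step 2 — ω₀ = 1/√(0.0892·1e-07) = 1.059e+04 rad/s.
Step 3 — f₀ = ω₀/(2π) = 1685 Hz.

f₀ = 1685 Hz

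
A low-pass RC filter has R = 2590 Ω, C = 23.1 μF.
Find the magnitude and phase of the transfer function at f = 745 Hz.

Step 1 — Angular frequency: ω = 2π·745 = 4681 rad/s.
Step 2 — Transfer function: H(jω) = 1/(1 + jωRC).
Step 3 — Denominator: 1 + jωRC = 1 + j·4681·2590·2.31e-05 = 1 + j280.1.
Step 4 — H = 1.275e-05 - j0.003571.
Step 5 — Magnitude: |H| = 0.003571 (-48.9 dB); phase: φ = -89.8°.

|H| = 0.003571 (-48.9 dB), φ = -89.8°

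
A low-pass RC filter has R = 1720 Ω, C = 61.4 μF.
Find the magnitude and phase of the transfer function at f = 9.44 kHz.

Step 1 — Angular frequency: ω = 2π·9440 = 5.931e+04 rad/s.
Step 2 — Transfer function: H(jω) = 1/(1 + jωRC).
Step 3 — Denominator: 1 + jωRC = 1 + j·5.931e+04·1720·6.14e-05 = 1 + j6264.
Step 4 — H = 2.549e-08 - j0.0001596.
Step 5 — Magnitude: |H| = 0.0001596 (-75.9 dB); phase: φ = -90.0°.

|H| = 0.0001596 (-75.9 dB), φ = -90.0°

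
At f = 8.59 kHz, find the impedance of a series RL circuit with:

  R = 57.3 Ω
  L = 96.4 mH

Step 1 — Angular frequency: ω = 2π·f = 2π·8590 = 5.397e+04 rad/s.
Step 2 — Component impedances:
  R: Z = R = 57.3 Ω
  L: Z = jωL = j·5.397e+04·0.0964 = 0 + j5203 Ω
Step 3 — Series combination: Z_total = R + L = 57.3 + j5203 Ω = 5203∠89.4° Ω.

Z = 57.3 + j5203 Ω = 5203∠89.4° Ω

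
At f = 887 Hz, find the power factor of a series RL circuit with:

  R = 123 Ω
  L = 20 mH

Step 1 — Angular frequency: ω = 2π·f = 2π·887 = 5573 rad/s.
Step 2 — Component impedances:
  R: Z = R = 123 Ω
  L: Z = jωL = j·5573·0.02 = 0 + j111.5 Ω
Step 3 — Series combination: Z_total = R + L = 123 + j111.5 Ω = 166∠42.2° Ω.
Step 4 — Power factor: PF = cos(φ) = Re(Z)/|Z| = 123/166 = 0.741.
Step 5 — Type: Im(Z) = 111.5 ⇒ lagging (phase φ = 42.2°).

PF = 0.741 (lagging, φ = 42.2°)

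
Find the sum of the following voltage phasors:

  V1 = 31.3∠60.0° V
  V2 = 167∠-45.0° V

Step 1 — Convert each phasor to rectangular form:
  V1 = 31.3·(cos(60.0°) + j·sin(60.0°)) = 15.65 + j27.11 V
  V2 = 167·(cos(-45.0°) + j·sin(-45.0°)) = 118.1 - j118.1 V
Step 2 — Sum components: V_total = 133.7 - j90.98 V.
Step 3 — Convert to polar: |V_total| = 161.7 V, ∠V_total = -34.2°.

V_total = 161.7∠-34.2° V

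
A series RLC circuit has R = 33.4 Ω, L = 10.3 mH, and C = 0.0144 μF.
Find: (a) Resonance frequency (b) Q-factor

Step 1 — Resonance condition Im(Z)=0 gives ω₀ = 1/√(LC).
Step 2 — ω₀ = 1/√(0.0103·1.44e-08) = 8.211e+04 rad/s.
Step 3 — f₀ = ω₀/(2π) = 1.307e+04 Hz.
Step 4 — Series Q: Q = ω₀L/R = 8.211e+04·0.0103/33.4 = 25.32.

(a) f₀ = 1.307e+04 Hz  (b) Q = 25.32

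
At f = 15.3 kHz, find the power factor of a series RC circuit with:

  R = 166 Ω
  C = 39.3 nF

Step 1 — Angular frequency: ω = 2π·f = 2π·1.53e+04 = 9.613e+04 rad/s.
Step 2 — Component impedances:
  R: Z = R = 166 Ω
  C: Z = 1/(jωC) = -j/(ω·C) = 0 - j264.7 Ω
Step 3 — Series combination: Z_total = R + C = 166 - j264.7 Ω = 312.4∠-57.9° Ω.
Step 4 — Power factor: PF = cos(φ) = Re(Z)/|Z| = 166/312.44 = 0.5313.
Step 5 — Type: Im(Z) = -264.7 ⇒ leading (phase φ = -57.9°).

PF = 0.5313 (leading, φ = -57.9°)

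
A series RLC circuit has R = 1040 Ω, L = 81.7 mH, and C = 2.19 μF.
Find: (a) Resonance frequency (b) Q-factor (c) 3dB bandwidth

Step 1 — Resonance condition Im(Z)=0 gives ω₀ = 1/√(LC).
Step 2 — ω₀ = 1/√(0.0817·2.19e-06) = 2364 rad/s.
Step 3 — f₀ = ω₀/(2π) = 376.3 Hz.
Step 4 — Series Q: Q = ω₀L/R = 2364·0.0817/1040 = 0.1857.
Step 5 — 3dB bandwidth: Δω = ω₀/Q = 1.273e+04 rad/s; BW = Δω/(2π) = 2026 Hz.

(a) f₀ = 376.3 Hz  (b) Q = 0.1857  (c) BW = 2026 Hz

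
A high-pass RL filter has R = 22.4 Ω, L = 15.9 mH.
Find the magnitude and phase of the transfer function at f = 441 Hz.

Step 1 — Angular frequency: ω = 2π·441 = 2771 rad/s.
Step 2 — Transfer function: H(jω) = jωL/(R + jωL).
Step 3 — Numerator jωL = j·44.06; denominator R + jωL = 22.4 + j44.06.
Step 4 — H = 0.7946 + j0.404.
Step 5 — Magnitude: |H| = 0.8914 (-1.0 dB); phase: φ = 27.0°.

|H| = 0.8914 (-1.0 dB), φ = 27.0°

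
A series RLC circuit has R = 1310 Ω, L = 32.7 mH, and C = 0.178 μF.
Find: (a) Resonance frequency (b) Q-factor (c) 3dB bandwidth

Step 1 — Resonance condition Im(Z)=0 gives ω₀ = 1/√(LC).
Step 2 — ω₀ = 1/√(0.0327·1.78e-07) = 1.311e+04 rad/s.
Step 3 — f₀ = ω₀/(2π) = 2086 Hz.
Step 4 — Series Q: Q = ω₀L/R = 1.311e+04·0.0327/1310 = 0.3272.
Step 5 — 3dB bandwidth: Δω = ω₀/Q = 4.006e+04 rad/s; BW = Δω/(2π) = 6376 Hz.

(a) f₀ = 2086 Hz  (b) Q = 0.3272  (c) BW = 6376 Hz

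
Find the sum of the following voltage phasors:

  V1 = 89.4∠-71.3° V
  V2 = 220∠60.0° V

Step 1 — Convert each phasor to rectangular form:
  V1 = 89.4·(cos(-71.3°) + j·sin(-71.3°)) = 28.66 - j84.68 V
  V2 = 220·(cos(60.0°) + j·sin(60.0°)) = 110 + j190.5 V
Step 2 — Sum components: V_total = 138.7 + j105.8 V.
Step 3 — Convert to polar: |V_total| = 174.4 V, ∠V_total = 37.4°.

V_total = 174.4∠37.4° V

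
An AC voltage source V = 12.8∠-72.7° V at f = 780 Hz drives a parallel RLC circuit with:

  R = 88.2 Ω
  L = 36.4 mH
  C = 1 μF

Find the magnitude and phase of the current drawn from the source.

Step 1 — Angular frequency: ω = 2π·f = 2π·780 = 4901 rad/s.
Step 2 — Component impedances:
  R: Z = R = 88.2 Ω
  L: Z = jωL = j·4901·0.0364 = 0 + j178.4 Ω
  C: Z = 1/(jωC) = -j/(ω·C) = 0 - j204 Ω
Step 3 — Parallel combination: 1/Z_total = 1/R + 1/L + 1/C; Z_total = 87.86 + j5.461 Ω = 88.03∠3.6° Ω.
Step 4 — Source phasor: V = 12.8∠-72.7° V = 3.806 - j12.22 V.
Step 5 — Ohm's law: I = V / Z_total = (3.806 - j12.22) / (87.86 + j5.461) = 0.03454 - j0.1412 A.
Step 6 — Convert to polar: |I| = 0.1454 A, ∠I = -76.3°.

I = 0.1454∠-76.3° A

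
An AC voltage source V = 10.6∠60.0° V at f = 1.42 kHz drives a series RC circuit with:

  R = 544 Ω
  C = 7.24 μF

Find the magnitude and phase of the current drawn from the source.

Step 1 — Angular frequency: ω = 2π·f = 2π·1420 = 8922 rad/s.
Step 2 — Component impedances:
  R: Z = R = 544 Ω
  C: Z = 1/(jωC) = -j/(ω·C) = 0 - j15.48 Ω
Step 3 — Series combination: Z_total = R + C = 544 - j15.48 Ω = 544.2∠-1.6° Ω.
Step 4 — Source phasor: V = 10.6∠60.0° V = 5.3 + j9.18 V.
Step 5 — Ohm's law: I = V / Z_total = (5.3 + j9.18) / (544 - j15.48) = 0.009255 + j0.01714 A.
Step 6 — Convert to polar: |I| = 0.01948 A, ∠I = 61.6°.

I = 0.01948∠61.6° A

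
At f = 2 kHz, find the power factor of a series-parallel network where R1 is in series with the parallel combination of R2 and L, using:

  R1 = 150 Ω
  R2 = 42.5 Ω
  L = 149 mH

Step 1 — Angular frequency: ω = 2π·f = 2π·2000 = 1.257e+04 rad/s.
Step 2 — Component impedances:
  R1: Z = R = 150 Ω
  R2: Z = R = 42.5 Ω
  L: Z = jωL = j·1.257e+04·0.149 = 0 + j1872 Ω
Step 3 — Parallel branch: R2 || L = 1/(1/R2 + 1/L) = 42.48 + j0.9642 Ω.
Step 4 — Series with R1: Z_total = R1 + (R2 || L) = 192.5 + j0.9642 Ω = 192.5∠0.3° Ω.
Step 5 — Power factor: PF = cos(φ) = Re(Z)/|Z| = 192.5/192.5 = 1.
Step 6 — Type: Im(Z) = 0.9642 ⇒ lagging (phase φ = 0.3°).

PF = 1 (lagging, φ = 0.3°)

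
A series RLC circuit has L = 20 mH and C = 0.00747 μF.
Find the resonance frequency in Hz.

Step 1 — Resonance condition Im(Z)=0 gives ω₀ = 1/√(LC).
Step 2 — ω₀ = 1/√(0.02·7.47e-09) = 8.181e+04 rad/s.
Step 3 — f₀ = ω₀/(2π) = 1.302e+04 Hz.

f₀ = 1.302e+04 Hz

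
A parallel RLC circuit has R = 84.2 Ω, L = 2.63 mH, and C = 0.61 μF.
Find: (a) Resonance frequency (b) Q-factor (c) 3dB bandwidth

Step 1 — Resonance: ω₀ = 1/√(LC) = 1/√(0.00263·6.1e-07) = 2.497e+04 rad/s.
Step 2 — f₀ = ω₀/(2π) = 3974 Hz.
Step 3 — Parallel Q: Q = R/(ω₀L) = 84.2/(2.497e+04·0.00263) = 1.282.
Step 4 — Bandwidth: Δω = ω₀/Q = 1.947e+04 rad/s; BW = Δω/(2π) = 3099 Hz.

(a) f₀ = 3974 Hz  (b) Q = 1.282  (c) BW = 3099 Hz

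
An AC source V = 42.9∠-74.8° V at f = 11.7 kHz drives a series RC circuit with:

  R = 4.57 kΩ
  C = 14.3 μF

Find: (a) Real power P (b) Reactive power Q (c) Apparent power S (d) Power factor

Step 1 — Angular frequency: ω = 2π·f = 2π·1.17e+04 = 7.351e+04 rad/s.
Step 2 — Component impedances:
  R: Z = R = 4570 Ω
  C: Z = 1/(jωC) = -j/(ω·C) = 0 - j0.9513 Ω
Step 3 — Series combination: Z_total = R + C = 4570 - j0.9513 Ω = 4570∠-0.0° Ω.
Step 4 — Source phasor: V = 42.9∠-74.8° V = 11.25 - j41.4 V.
Step 5 — Current: I = V / Z = 0.002463 - j0.009058 A = 0.009387∠-74.8° A.
Step 6 — Complex power: S = V·I* = 0.4027 - j8.383e-05 VA.
Step 7 — Real power: P = Re(S) = 0.4027 W.
Step 8 — Reactive power: Q = Im(S) = -8.383e-05 VAR.
Step 9 — Apparent power: |S| = 0.4027 VA.
Step 10 — Power factor: PF = P/|S| = 1 (leading).

(a) P = 0.4027 W  (b) Q = -8.383e-05 VAR  (c) S = 0.4027 VA  (d) PF = 1 (leading)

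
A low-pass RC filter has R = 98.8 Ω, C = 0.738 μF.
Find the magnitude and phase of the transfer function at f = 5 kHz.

Step 1 — Angular frequency: ω = 2π·5000 = 3.142e+04 rad/s.
Step 2 — Transfer function: H(jω) = 1/(1 + jωRC).
Step 3 — Denominator: 1 + jωRC = 1 + j·3.142e+04·98.8·7.38e-07 = 1 + j2.291.
Step 4 — H = 0.1601 - j0.3667.
Step 5 — Magnitude: |H| = 0.4001 (-8.0 dB); phase: φ = -66.4°.

|H| = 0.4001 (-8.0 dB), φ = -66.4°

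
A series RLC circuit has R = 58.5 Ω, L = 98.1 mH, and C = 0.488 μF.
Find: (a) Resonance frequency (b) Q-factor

Step 1 — Resonance condition Im(Z)=0 gives ω₀ = 1/√(LC).
Step 2 — ω₀ = 1/√(0.0981·4.88e-07) = 4570 rad/s.
Step 3 — f₀ = ω₀/(2π) = 727.4 Hz.
Step 4 — Series Q: Q = ω₀L/R = 4570·0.0981/58.5 = 7.664.

(a) f₀ = 727.4 Hz  (b) Q = 7.664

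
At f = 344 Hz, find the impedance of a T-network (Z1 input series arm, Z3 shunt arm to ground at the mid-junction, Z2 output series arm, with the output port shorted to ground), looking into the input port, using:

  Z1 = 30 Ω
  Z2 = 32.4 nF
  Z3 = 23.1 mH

Step 1 — Angular frequency: ω = 2π·f = 2π·344 = 2161 rad/s.
Step 2 — Component impedances:
  Z1: Z = R = 30 Ω
  Z2: Z = 1/(jωC) = -j/(ω·C) = 0 - j1.428e+04 Ω
  Z3: Z = jωL = j·2161·0.0231 = 0 + j49.93 Ω
Step 3 — With the output port shorted to ground, the output series arm Z2 runs from the junction to ground; the shunt arm Z3 also runs from the junction to ground. They appear in parallel: Z3 || Z2 = 0 + j50.1 Ω.
Step 4 — Series with input arm Z1: Z_in = Z1 + (Z3 || Z2) = 30 + j50.1 Ω = 58.4∠59.1° Ω.

Z = 30 + j50.1 Ω = 58.4∠59.1° Ω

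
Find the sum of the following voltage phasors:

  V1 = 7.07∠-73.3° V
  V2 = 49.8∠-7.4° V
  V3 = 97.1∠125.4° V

Step 1 — Convert each phasor to rectangular form:
  V1 = 7.07·(cos(-73.3°) + j·sin(-73.3°)) = 2.032 - j6.772 V
  V2 = 49.8·(cos(-7.4°) + j·sin(-7.4°)) = 49.39 - j6.414 V
  V3 = 97.1·(cos(125.4°) + j·sin(125.4°)) = -56.25 + j79.15 V
Step 2 — Sum components: V_total = -4.831 + j65.96 V.
Step 3 — Convert to polar: |V_total| = 66.14 V, ∠V_total = 94.2°.

V_total = 66.14∠94.2° V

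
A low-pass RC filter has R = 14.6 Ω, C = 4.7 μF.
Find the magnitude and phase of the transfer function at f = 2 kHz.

Step 1 — Angular frequency: ω = 2π·2000 = 1.257e+04 rad/s.
Step 2 — Transfer function: H(jω) = 1/(1 + jωRC).
Step 3 — Denominator: 1 + jωRC = 1 + j·1.257e+04·14.6·4.7e-06 = 1 + j0.8623.
Step 4 — H = 0.5735 - j0.4946.
Step 5 — Magnitude: |H| = 0.7573 (-2.4 dB); phase: φ = -40.8°.

|H| = 0.7573 (-2.4 dB), φ = -40.8°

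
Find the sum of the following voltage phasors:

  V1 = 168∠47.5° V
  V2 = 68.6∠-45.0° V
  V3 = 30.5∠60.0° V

Step 1 — Convert each phasor to rectangular form:
  V1 = 168·(cos(47.5°) + j·sin(47.5°)) = 113.5 + j123.9 V
  V2 = 68.6·(cos(-45.0°) + j·sin(-45.0°)) = 48.51 - j48.51 V
  V3 = 30.5·(cos(60.0°) + j·sin(60.0°)) = 15.25 + j26.41 V
Step 2 — Sum components: V_total = 177.3 + j101.8 V.
Step 3 — Convert to polar: |V_total| = 204.4 V, ∠V_total = 29.9°.

V_total = 204.4∠29.9° V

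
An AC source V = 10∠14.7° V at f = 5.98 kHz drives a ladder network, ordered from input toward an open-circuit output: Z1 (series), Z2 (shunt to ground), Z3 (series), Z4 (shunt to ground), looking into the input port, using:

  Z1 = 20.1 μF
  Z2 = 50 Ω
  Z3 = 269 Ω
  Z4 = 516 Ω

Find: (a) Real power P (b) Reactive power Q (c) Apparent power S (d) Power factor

Step 1 — Angular frequency: ω = 2π·f = 2π·5980 = 3.757e+04 rad/s.
Step 2 — Component impedances:
  Z1: Z = 1/(jωC) = -j/(ω·C) = 0 - j1.324 Ω
  Z2: Z = R = 50 Ω
  Z3: Z = R = 269 Ω
  Z4: Z = R = 516 Ω
Step 3 — Ladder network (open output): work backward from the far end, alternating series and parallel combinations. Z_in = 47.01 - j1.324 Ω = 47.02∠-1.6° Ω.
Step 4 — Source phasor: V = 10∠14.7° V = 9.673 + j2.538 V.
Step 5 — Current: I = V / Z = 0.2041 + j0.05973 A = 0.2127∠16.3° A.
Step 6 — Complex power: S = V·I* = 2.126 - j0.05988 VA.
Step 7 — Real power: P = Re(S) = 2.126 W.
Step 8 — Reactive power: Q = Im(S) = -0.05988 VAR.
Step 9 — Apparent power: |S| = 2.127 VA.
Step 10 — Power factor: PF = P/|S| = 0.9996 (leading).

(a) P = 2.126 W  (b) Q = -0.05988 VAR  (c) S = 2.127 VA  (d) PF = 0.9996 (leading)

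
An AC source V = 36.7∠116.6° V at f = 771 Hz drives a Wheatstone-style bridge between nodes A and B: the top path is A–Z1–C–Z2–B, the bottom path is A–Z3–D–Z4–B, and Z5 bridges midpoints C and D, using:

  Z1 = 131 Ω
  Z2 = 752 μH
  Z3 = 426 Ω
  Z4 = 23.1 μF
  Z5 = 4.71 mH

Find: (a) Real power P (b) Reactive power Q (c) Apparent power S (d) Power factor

Step 1 — Angular frequency: ω = 2π·f = 2π·771 = 4844 rad/s.
Step 2 — Component impedances:
  Z1: Z = R = 131 Ω
  Z2: Z = jωL = j·4844·0.000752 = 0 + j3.643 Ω
  Z3: Z = R = 426 Ω
  Z4: Z = 1/(jωC) = -j/(ω·C) = 0 - j8.936 Ω
  Z5: Z = jωL = j·4844·0.00471 = 0 + j22.82 Ω
Step 3 — Bridge requires nodal analysis (the Z5 bridge couples midpoints C and D, so the two paths cannot be reduced to a simple series/parallel combination). Setting node B to ground and injecting 1 A at node A, the 3-node admittance system at A, C, D solves to V_A = Z_AB = 100.3 + j0.2741 Ω = 100.3∠0.2° Ω.
Step 4 — Source phasor: V = 36.7∠116.6° V = -16.43 + j32.82 V.
Step 5 — Current: I = V / Z = -0.163 + j0.3277 A = 0.366∠116.4° A.
Step 6 — Complex power: S = V·I* = 13.43 + j0.03673 VA.
Step 7 — Real power: P = Re(S) = 13.43 W.
Step 8 — Reactive power: Q = Im(S) = 0.03673 VAR.
Step 9 — Apparent power: |S| = 13.43 VA.
Step 10 — Power factor: PF = P/|S| = 1 (lagging).

(a) P = 13.43 W  (b) Q = 0.03673 VAR  (c) S = 13.43 VA  (d) PF = 1 (lagging)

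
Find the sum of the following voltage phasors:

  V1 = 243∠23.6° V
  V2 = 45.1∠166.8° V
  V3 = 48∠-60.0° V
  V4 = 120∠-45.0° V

Step 1 — Convert each phasor to rectangular form:
  V1 = 243·(cos(23.6°) + j·sin(23.6°)) = 222.7 + j97.28 V
  V2 = 45.1·(cos(166.8°) + j·sin(166.8°)) = -43.91 + j10.3 V
  V3 = 48·(cos(-60.0°) + j·sin(-60.0°)) = 24 - j41.57 V
  V4 = 120·(cos(-45.0°) + j·sin(-45.0°)) = 84.85 - j84.85 V
Step 2 — Sum components: V_total = 287.6 - j18.84 V.
Step 3 — Convert to polar: |V_total| = 288.2 V, ∠V_total = -3.7°.

V_total = 288.2∠-3.7° V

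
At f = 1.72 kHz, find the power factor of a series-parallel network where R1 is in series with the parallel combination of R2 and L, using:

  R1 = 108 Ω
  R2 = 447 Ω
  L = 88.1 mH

Step 1 — Angular frequency: ω = 2π·f = 2π·1720 = 1.081e+04 rad/s.
Step 2 — Component impedances:
  R1: Z = R = 108 Ω
  R2: Z = R = 447 Ω
  L: Z = jωL = j·1.081e+04·0.0881 = 0 + j952.1 Ω
Step 3 — Parallel branch: R2 || L = 1/(1/R2 + 1/L) = 366.3 + j172 Ω.
Step 4 — Series with R1: Z_total = R1 + (R2 || L) = 474.3 + j172 Ω = 504.5∠19.9° Ω.
Step 5 — Power factor: PF = cos(φ) = Re(Z)/|Z| = 474.3/504.5 = 0.9401.
Step 6 — Type: Im(Z) = 172 ⇒ lagging (phase φ = 19.9°).

PF = 0.9401 (lagging, φ = 19.9°)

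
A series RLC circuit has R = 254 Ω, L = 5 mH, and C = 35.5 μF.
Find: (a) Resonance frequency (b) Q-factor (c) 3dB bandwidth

Step 1 — Resonance: ω₀ = 1/√(LC) = 1/√(0.005·3.55e-05) = 2374 rad/s.
Step 2 — f₀ = ω₀/(2π) = 377.8 Hz.
Step 3 — Series Q: Q = ω₀L/R = 2374·0.005/254 = 0.04672.
Step 4 — Bandwidth: Δω = ω₀/Q = 5.08e+04 rad/s; BW = Δω/(2π) = 8085 Hz.

(a) f₀ = 377.8 Hz  (b) Q = 0.04672  (c) BW = 8085 Hz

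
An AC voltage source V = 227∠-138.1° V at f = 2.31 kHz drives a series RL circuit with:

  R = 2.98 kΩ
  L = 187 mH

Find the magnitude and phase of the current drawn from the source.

Step 1 — Angular frequency: ω = 2π·f = 2π·2310 = 1.451e+04 rad/s.
Step 2 — Component impedances:
  R: Z = R = 2980 Ω
  L: Z = jωL = j·1.451e+04·0.187 = 0 + j2714 Ω
Step 3 — Series combination: Z_total = R + L = 2980 + j2714 Ω = 4031∠42.3° Ω.
Step 4 — Source phasor: V = 227∠-138.1° V = -169 - j151.6 V.
Step 5 — Ohm's law: I = V / Z_total = (-169 - j151.6) / (2980 + j2714) = -0.05632 + j0.0004196 A.
Step 6 — Convert to polar: |I| = 0.05632 A, ∠I = 179.6°.

I = 0.05632∠179.6° A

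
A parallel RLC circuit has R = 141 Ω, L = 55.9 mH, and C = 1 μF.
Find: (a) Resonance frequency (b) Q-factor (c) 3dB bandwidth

Step 1 — Resonance: ω₀ = 1/√(LC) = 1/√(0.0559·1e-06) = 4230 rad/s.
Step 2 — f₀ = ω₀/(2π) = 673.2 Hz.
Step 3 — Parallel Q: Q = R/(ω₀L) = 141/(4230·0.0559) = 0.5964.
Step 4 — Bandwidth: Δω = ω₀/Q = 7092 rad/s; BW = Δω/(2π) = 1129 Hz.

(a) f₀ = 673.2 Hz  (b) Q = 0.5964  (c) BW = 1129 Hz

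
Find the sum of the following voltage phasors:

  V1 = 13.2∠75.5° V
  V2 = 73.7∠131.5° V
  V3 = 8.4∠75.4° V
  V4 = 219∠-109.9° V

Step 1 — Convert each phasor to rectangular form:
  V1 = 13.2·(cos(75.5°) + j·sin(75.5°)) = 3.305 + j12.78 V
  V2 = 73.7·(cos(131.5°) + j·sin(131.5°)) = -48.84 + j55.2 V
  V3 = 8.4·(cos(75.4°) + j·sin(75.4°)) = 2.117 + j8.129 V
  V4 = 219·(cos(-109.9°) + j·sin(-109.9°)) = -74.54 - j205.9 V
Step 2 — Sum components: V_total = -118 - j129.8 V.
Step 3 — Convert to polar: |V_total| = 175.4 V, ∠V_total = -132.3°.

V_total = 175.4∠-132.3° V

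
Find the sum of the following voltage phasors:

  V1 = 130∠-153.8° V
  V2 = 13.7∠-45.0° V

Step 1 — Convert each phasor to rectangular form:
  V1 = 130·(cos(-153.8°) + j·sin(-153.8°)) = -116.6 - j57.4 V
  V2 = 13.7·(cos(-45.0°) + j·sin(-45.0°)) = 9.687 - j9.687 V
Step 2 — Sum components: V_total = -107 - j67.08 V.
Step 3 — Convert to polar: |V_total| = 126.3 V, ∠V_total = -147.9°.

V_total = 126.3∠-147.9° V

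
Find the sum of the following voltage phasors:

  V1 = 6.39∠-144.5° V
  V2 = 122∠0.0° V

Step 1 — Convert each phasor to rectangular form:
  V1 = 6.39·(cos(-144.5°) + j·sin(-144.5°)) = -5.202 - j3.711 V
  V2 = 122·(cos(0.0°) + j·sin(0.0°)) = 122 V
Step 2 — Sum components: V_total = 116.8 - j3.711 V.
Step 3 — Convert to polar: |V_total| = 116.9 V, ∠V_total = -1.8°.

V_total = 116.9∠-1.8° V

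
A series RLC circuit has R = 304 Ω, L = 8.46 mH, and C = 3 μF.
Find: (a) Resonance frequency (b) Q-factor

Step 1 — Resonance condition Im(Z)=0 gives ω₀ = 1/√(LC).
Step 2 — ω₀ = 1/√(0.00846·3e-06) = 6277 rad/s.
Step 3 — f₀ = ω₀/(2π) = 999 Hz.
Step 4 — Series Q: Q = ω₀L/R = 6277·0.00846/304 = 0.1747.

(a) f₀ = 999 Hz  (b) Q = 0.1747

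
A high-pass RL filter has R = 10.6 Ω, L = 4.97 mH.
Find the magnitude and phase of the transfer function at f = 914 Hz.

Step 1 — Angular frequency: ω = 2π·914 = 5743 rad/s.
Step 2 — Transfer function: H(jω) = jωL/(R + jωL).
Step 3 — Numerator jωL = j·28.54; denominator R + jωL = 10.6 + j28.54.
Step 4 — H = 0.8788 + j0.3264.
Step 5 — Magnitude: |H| = 0.9374 (-0.6 dB); phase: φ = 20.4°.

|H| = 0.9374 (-0.6 dB), φ = 20.4°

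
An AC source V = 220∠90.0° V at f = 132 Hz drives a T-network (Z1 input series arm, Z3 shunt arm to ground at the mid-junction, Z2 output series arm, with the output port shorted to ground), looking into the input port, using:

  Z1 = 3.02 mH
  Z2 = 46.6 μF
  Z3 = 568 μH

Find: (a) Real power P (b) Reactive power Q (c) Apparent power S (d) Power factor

Step 1 — Angular frequency: ω = 2π·f = 2π·132 = 829.4 rad/s.
Step 2 — Component impedances:
  Z1: Z = jωL = j·829.4·0.00302 = 0 + j2.505 Ω
  Z2: Z = 1/(jωC) = -j/(ω·C) = 0 - j25.87 Ω
  Z3: Z = jωL = j·829.4·0.000568 = 0 + j0.4711 Ω
Step 3 — With the output port shorted to ground, the output series arm Z2 runs from the junction to ground; the shunt arm Z3 also runs from the junction to ground. They appear in parallel: Z3 || Z2 = 0 + j0.4798 Ω.
Step 4 — Series with input arm Z1: Z_in = Z1 + (Z3 || Z2) = 0 + j2.985 Ω = 2.985∠90.0° Ω.
Step 5 — Source phasor: V = 220∠90.0° V = 0 + j220 V.
Step 6 — Current: I = V / Z = 73.71 A = 73.71∠-0.0° A.
Step 7 — Complex power: S = V·I* = 0 + j1.622e+04 VA.
Step 8 — Real power: P = Re(S) = 0 W.
Step 9 — Reactive power: Q = Im(S) = 1.622e+04 VAR.
Step 10 — Apparent power: |S| = 1.622e+04 VA.
Step 11 — Power factor: PF = P/|S| = 0 (lagging).

(a) P = 0 W  (b) Q = 1.622e+04 VAR  (c) S = 1.622e+04 VA  (d) PF = 0 (lagging)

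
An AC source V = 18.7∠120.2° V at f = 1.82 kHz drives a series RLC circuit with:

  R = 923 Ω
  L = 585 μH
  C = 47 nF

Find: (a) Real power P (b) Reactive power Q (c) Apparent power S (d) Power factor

Step 1 — Angular frequency: ω = 2π·f = 2π·1820 = 1.144e+04 rad/s.
Step 2 — Component impedances:
  R: Z = R = 923 Ω
  L: Z = jωL = j·1.144e+04·0.000585 = 0 + j6.69 Ω
  C: Z = 1/(jωC) = -j/(ω·C) = 0 - j1861 Ω
Step 3 — Series combination: Z_total = R + L + C = 923 - j1854 Ω = 2071∠-63.5° Ω.
Step 4 — Source phasor: V = 18.7∠120.2° V = -9.406 + j16.16 V.
Step 5 — Current: I = V / Z = -0.00901 - j0.0005878 A = 0.00903∠-176.3° A.
Step 6 — Complex power: S = V·I* = 0.07526 - j0.1512 VA.
Step 7 — Real power: P = Re(S) = 0.07526 W.
Step 8 — Reactive power: Q = Im(S) = -0.1512 VAR.
Step 9 — Apparent power: |S| = 0.1689 VA.
Step 10 — Power factor: PF = P/|S| = 0.4457 (leading).

(a) P = 0.07526 W  (b) Q = -0.1512 VAR  (c) S = 0.1689 VA  (d) PF = 0.4457 (leading)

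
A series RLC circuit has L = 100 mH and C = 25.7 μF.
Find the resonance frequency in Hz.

Step 1 — Resonance condition Im(Z)=0 gives ω₀ = 1/√(LC).
Step 2 — ω₀ = 1/√(0.1·2.57e-05) = 623.8 rad/s.
Step 3 — f₀ = ω₀/(2π) = 99.28 Hz.

f₀ = 99.28 Hz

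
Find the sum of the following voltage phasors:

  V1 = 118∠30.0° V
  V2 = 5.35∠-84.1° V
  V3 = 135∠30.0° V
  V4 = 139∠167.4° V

Step 1 — Convert each phasor to rectangular form:
  V1 = 118·(cos(30.0°) + j·sin(30.0°)) = 102.2 + j59 V
  V2 = 5.35·(cos(-84.1°) + j·sin(-84.1°)) = 0.5499 - j5.322 V
  V3 = 135·(cos(30.0°) + j·sin(30.0°)) = 116.9 + j67.5 V
  V4 = 139·(cos(167.4°) + j·sin(167.4°)) = -135.7 + j30.32 V
Step 2 — Sum components: V_total = 84 + j151.5 V.
Step 3 — Convert to polar: |V_total| = 173.2 V, ∠V_total = 61.0°.

V_total = 173.2∠61.0° V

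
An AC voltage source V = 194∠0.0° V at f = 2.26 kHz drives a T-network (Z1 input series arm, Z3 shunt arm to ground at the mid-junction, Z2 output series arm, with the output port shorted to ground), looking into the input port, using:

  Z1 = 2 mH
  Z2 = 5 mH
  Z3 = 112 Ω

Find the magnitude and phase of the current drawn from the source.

Step 1 — Angular frequency: ω = 2π·f = 2π·2260 = 1.42e+04 rad/s.
Step 2 — Component impedances:
  Z1: Z = jωL = j·1.42e+04·0.002 = 0 + j28.4 Ω
  Z2: Z = jωL = j·1.42e+04·0.005 = 0 + j71 Ω
  Z3: Z = R = 112 Ω
Step 3 — With the output port shorted to ground, the output series arm Z2 runs from the junction to ground; the shunt arm Z3 also runs from the junction to ground. They appear in parallel: Z3 || Z2 = 32.11 + j50.65 Ω.
Step 4 — Series with input arm Z1: Z_in = Z1 + (Z3 || Z2) = 32.11 + j79.05 Ω = 85.32∠67.9° Ω.
Step 5 — Source phasor: V = 194∠0.0° V = 194 V.
Step 6 — Ohm's law: I = V / Z_total = (194) / (32.11 + j79.05) = 0.8557 - j2.107 A.
Step 7 — Convert to polar: |I| = 2.274 A, ∠I = -67.9°.

I = 2.274∠-67.9° A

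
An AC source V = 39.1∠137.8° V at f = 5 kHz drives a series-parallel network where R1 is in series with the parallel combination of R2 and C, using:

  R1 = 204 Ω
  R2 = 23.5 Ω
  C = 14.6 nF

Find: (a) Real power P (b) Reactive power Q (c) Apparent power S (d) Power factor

Step 1 — Angular frequency: ω = 2π·f = 2π·5000 = 3.142e+04 rad/s.
Step 2 — Component impedances:
  R1: Z = R = 204 Ω
  R2: Z = R = 23.5 Ω
  C: Z = 1/(jωC) = -j/(ω·C) = 0 - j2180 Ω
Step 3 — Parallel branch: R2 || C = 1/(1/R2 + 1/C) = 23.5 - j0.2533 Ω.
Step 4 — Series with R1: Z_total = R1 + (R2 || C) = 227.5 - j0.2533 Ω = 227.5∠-0.1° Ω.
Step 5 — Source phasor: V = 39.1∠137.8° V = -28.97 + j26.26 V.
Step 6 — Current: I = V / Z = -0.1275 + j0.1153 A = 0.1719∠137.9° A.
Step 7 — Complex power: S = V·I* = 6.72 - j0.007481 VA.
Step 8 — Real power: P = Re(S) = 6.72 W.
Step 9 — Reactive power: Q = Im(S) = -0.007481 VAR.
Step 10 — Apparent power: |S| = 6.72 VA.
Step 11 — Power factor: PF = P/|S| = 1 (leading).

(a) P = 6.72 W  (b) Q = -0.007481 VAR  (c) S = 6.72 VA  (d) PF = 1 (leading)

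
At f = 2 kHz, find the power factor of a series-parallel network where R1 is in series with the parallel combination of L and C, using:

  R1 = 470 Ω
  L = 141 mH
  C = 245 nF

Step 1 — Angular frequency: ω = 2π·f = 2π·2000 = 1.257e+04 rad/s.
Step 2 — Component impedances:
  R1: Z = R = 470 Ω
  L: Z = jωL = j·1.257e+04·0.141 = 0 + j1772 Ω
  C: Z = 1/(jωC) = -j/(ω·C) = 0 - j324.8 Ω
Step 3 — Parallel branch: L || C = 1/(1/L + 1/C) = 0 - j397.7 Ω.
Step 4 — Series with R1: Z_total = R1 + (L || C) = 470 - j397.7 Ω = 615.7∠-40.2° Ω.
Step 5 — Power factor: PF = cos(φ) = Re(Z)/|Z| = 470/615.7 = 0.7634.
Step 6 — Type: Im(Z) = -397.7 ⇒ leading (phase φ = -40.2°).

PF = 0.7634 (leading, φ = -40.2°)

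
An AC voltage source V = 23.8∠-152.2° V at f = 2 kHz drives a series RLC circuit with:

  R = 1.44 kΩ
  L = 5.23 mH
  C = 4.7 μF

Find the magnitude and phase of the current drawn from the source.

Step 1 — Angular frequency: ω = 2π·f = 2π·2000 = 1.257e+04 rad/s.
Step 2 — Component impedances:
  R: Z = R = 1440 Ω
  L: Z = jωL = j·1.257e+04·0.00523 = 0 + j65.72 Ω
  C: Z = 1/(jωC) = -j/(ω·C) = 0 - j16.93 Ω
Step 3 — Series combination: Z_total = R + L + C = 1440 + j48.79 Ω = 1441∠1.9° Ω.
Step 4 — Source phasor: V = 23.8∠-152.2° V = -21.05 - j11.1 V.
Step 5 — Ohm's law: I = V / Z_total = (-21.05 - j11.1) / (1440 + j48.79) = -0.01486 - j0.007205 A.
Step 6 — Convert to polar: |I| = 0.01652 A, ∠I = -154.1°.

I = 0.01652∠-154.1° A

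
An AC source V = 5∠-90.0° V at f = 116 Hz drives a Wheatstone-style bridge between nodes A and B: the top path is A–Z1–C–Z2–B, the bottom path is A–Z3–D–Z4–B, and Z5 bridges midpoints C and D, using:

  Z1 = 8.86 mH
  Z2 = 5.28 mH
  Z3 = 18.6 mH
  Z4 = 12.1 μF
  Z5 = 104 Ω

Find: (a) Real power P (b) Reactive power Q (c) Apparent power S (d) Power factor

Step 1 — Angular frequency: ω = 2π·f = 2π·116 = 728.8 rad/s.
Step 2 — Component impedances:
  Z1: Z = jωL = j·728.8·0.00886 = 0 + j6.458 Ω
  Z2: Z = jωL = j·728.8·0.00528 = 0 + j3.848 Ω
  Z3: Z = jωL = j·728.8·0.0186 = 0 + j13.56 Ω
  Z4: Z = 1/(jωC) = -j/(ω·C) = 0 - j113.4 Ω
  Z5: Z = R = 104 Ω
Step 3 — Bridge requires nodal analysis (the Z5 bridge couples midpoints C and D, so the two paths cannot be reduced to a simple series/parallel combination). Setting node B to ground and injecting 1 A at node A, the 3-node admittance system at A, C, D solves to V_A = Z_AB = 0.6993 + j11.33 Ω = 11.35∠86.5° Ω.
Step 4 — Source phasor: V = 5∠-90.0° V = 0 - j5 V.
Step 5 — Current: I = V / Z = -0.4397 - j0.02715 A = 0.4406∠-176.5° A.
Step 6 — Complex power: S = V·I* = 0.1357 + j2.199 VA.
Step 7 — Real power: P = Re(S) = 0.1357 W.
Step 8 — Reactive power: Q = Im(S) = 2.199 VAR.
Step 9 — Apparent power: |S| = 2.203 VA.
Step 10 — Power factor: PF = P/|S| = 0.06162 (lagging).

(a) P = 0.1357 W  (b) Q = 2.199 VAR  (c) S = 2.203 VA  (d) PF = 0.06162 (lagging)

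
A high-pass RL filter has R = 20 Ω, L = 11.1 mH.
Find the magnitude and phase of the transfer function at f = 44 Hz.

Step 1 — Angular frequency: ω = 2π·44 = 276.5 rad/s.
Step 2 — Transfer function: H(jω) = jωL/(R + jωL).
Step 3 — Numerator jωL = j·3.069; denominator R + jωL = 20 + j3.069.
Step 4 — H = 0.023 + j0.1499.
Step 5 — Magnitude: |H| = 0.1517 (-16.4 dB); phase: φ = 81.3°.

|H| = 0.1517 (-16.4 dB), φ = 81.3°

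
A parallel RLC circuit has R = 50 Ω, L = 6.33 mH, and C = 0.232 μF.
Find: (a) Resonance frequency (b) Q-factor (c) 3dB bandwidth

Step 1 — Resonance: ω₀ = 1/√(LC) = 1/√(0.00633·2.32e-07) = 2.609e+04 rad/s.
Step 2 — f₀ = ω₀/(2π) = 4153 Hz.
Step 3 — Parallel Q: Q = R/(ω₀L) = 50/(2.609e+04·0.00633) = 0.3027.
Step 4 — Bandwidth: Δω = ω₀/Q = 8.621e+04 rad/s; BW = Δω/(2π) = 1.372e+04 Hz.

(a) f₀ = 4153 Hz  (b) Q = 0.3027  (c) BW = 1.372e+04 Hz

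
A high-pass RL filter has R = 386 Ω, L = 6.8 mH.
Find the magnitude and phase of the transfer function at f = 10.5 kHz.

Step 1 — Angular frequency: ω = 2π·1.05e+04 = 6.597e+04 rad/s.
Step 2 — Transfer function: H(jω) = jωL/(R + jωL).
Step 3 — Numerator jωL = j·448.6; denominator R + jωL = 386 + j448.6.
Step 4 — H = 0.5746 + j0.4944.
Step 5 — Magnitude: |H| = 0.758 (-2.4 dB); phase: φ = 40.7°.

|H| = 0.758 (-2.4 dB), φ = 40.7°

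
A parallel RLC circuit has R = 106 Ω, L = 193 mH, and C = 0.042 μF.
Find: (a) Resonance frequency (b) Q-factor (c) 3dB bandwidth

Step 1 — Resonance: ω₀ = 1/√(LC) = 1/√(0.193·4.2e-08) = 1.111e+04 rad/s.
Step 2 — f₀ = ω₀/(2π) = 1768 Hz.
Step 3 — Parallel Q: Q = R/(ω₀L) = 106/(1.111e+04·0.193) = 0.04945.
Step 4 — Bandwidth: Δω = ω₀/Q = 2.246e+05 rad/s; BW = Δω/(2π) = 3.575e+04 Hz.

(a) f₀ = 1768 Hz  (b) Q = 0.04945  (c) BW = 3.575e+04 Hz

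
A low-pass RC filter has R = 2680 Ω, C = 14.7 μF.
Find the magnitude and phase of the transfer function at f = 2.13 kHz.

Step 1 — Angular frequency: ω = 2π·2130 = 1.338e+04 rad/s.
Step 2 — Transfer function: H(jω) = 1/(1 + jωRC).
Step 3 — Denominator: 1 + jωRC = 1 + j·1.338e+04·2680·1.47e-05 = 1 + j527.2.
Step 4 — H = 3.597e-06 - j0.001897.
Step 5 — Magnitude: |H| = 0.001897 (-54.4 dB); phase: φ = -89.9°.

|H| = 0.001897 (-54.4 dB), φ = -89.9°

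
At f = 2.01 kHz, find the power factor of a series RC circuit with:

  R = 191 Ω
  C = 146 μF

Step 1 — Angular frequency: ω = 2π·f = 2π·2010 = 1.263e+04 rad/s.
Step 2 — Component impedances:
  R: Z = R = 191 Ω
  C: Z = 1/(jωC) = -j/(ω·C) = 0 - j0.5423 Ω
Step 3 — Series combination: Z_total = R + C = 191 - j0.5423 Ω = 191∠-0.2° Ω.
Step 4 — Power factor: PF = cos(φ) = Re(Z)/|Z| = 191/191 = 1.
Step 5 — Type: Im(Z) = -0.5423 ⇒ leading (phase φ = -0.2°).

PF = 1 (leading, φ = -0.2°)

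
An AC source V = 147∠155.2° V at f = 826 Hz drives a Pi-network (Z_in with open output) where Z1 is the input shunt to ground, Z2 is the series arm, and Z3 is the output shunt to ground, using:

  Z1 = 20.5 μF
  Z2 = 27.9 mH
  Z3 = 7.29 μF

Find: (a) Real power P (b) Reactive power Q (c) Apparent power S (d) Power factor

Step 1 — Angular frequency: ω = 2π·f = 2π·826 = 5190 rad/s.
Step 2 — Component impedances:
  Z1: Z = 1/(jωC) = -j/(ω·C) = 0 - j9.399 Ω
  Z2: Z = jωL = j·5190·0.0279 = 0 + j144.8 Ω
  Z3: Z = 1/(jωC) = -j/(ω·C) = 0 - j26.43 Ω
Step 3 — With open output, the series arm Z2 and the output shunt Z3 appear in series to ground: Z2 + Z3 = 0 + j118.4 Ω.
Step 4 — Parallel with input shunt Z1: Z_in = Z1 || (Z2 + Z3) = 0 - j10.21 Ω = 10.21∠-90.0° Ω.
Step 5 — Source phasor: V = 147∠155.2° V = -133.4 + j61.66 V.
Step 6 — Current: I = V / Z = -6.039 - j13.07 A = 14.4∠-114.8° A.
Step 7 — Complex power: S = V·I* = 0 - j2116 VA.
Step 8 — Real power: P = Re(S) = 0 W.
Step 9 — Reactive power: Q = Im(S) = -2116 VAR.
Step 10 — Apparent power: |S| = 2116 VA.
Step 11 — Power factor: PF = P/|S| = 0 (leading).

(a) P = 0 W  (b) Q = -2116 VAR  (c) S = 2116 VA  (d) PF = 0 (leading)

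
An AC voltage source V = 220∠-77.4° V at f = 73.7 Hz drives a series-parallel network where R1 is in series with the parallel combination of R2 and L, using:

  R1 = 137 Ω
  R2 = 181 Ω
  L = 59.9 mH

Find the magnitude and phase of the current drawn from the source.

Step 1 — Angular frequency: ω = 2π·f = 2π·73.7 = 463.1 rad/s.
Step 2 — Component impedances:
  R1: Z = R = 137 Ω
  R2: Z = R = 181 Ω
  L: Z = jωL = j·463.1·0.0599 = 0 + j27.74 Ω
Step 3 — Parallel branch: R2 || L = 1/(1/R2 + 1/L) = 4.153 + j27.1 Ω.
Step 4 — Series with R1: Z_total = R1 + (R2 || L) = 141.2 + j27.1 Ω = 143.7∠10.9° Ω.
Step 5 — Source phasor: V = 220∠-77.4° V = 47.99 - j214.7 V.
Step 6 — Ohm's law: I = V / Z_total = (47.99 - j214.7) / (141.2 + j27.1) = 0.04625 - j1.53 A.
Step 7 — Convert to polar: |I| = 1.531 A, ∠I = -88.3°.

I = 1.531∠-88.3° A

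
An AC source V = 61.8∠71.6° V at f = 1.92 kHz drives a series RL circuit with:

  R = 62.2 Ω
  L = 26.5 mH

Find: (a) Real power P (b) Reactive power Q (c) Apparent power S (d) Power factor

Step 1 — Angular frequency: ω = 2π·f = 2π·1920 = 1.206e+04 rad/s.
Step 2 — Component impedances:
  R: Z = R = 62.2 Ω
  L: Z = jωL = j·1.206e+04·0.0265 = 0 + j319.7 Ω
Step 3 — Series combination: Z_total = R + L = 62.2 + j319.7 Ω = 325.7∠79.0° Ω.
Step 4 — Source phasor: V = 61.8∠71.6° V = 19.51 + j58.64 V.
Step 5 — Current: I = V / Z = 0.1882 - j0.02441 A = 0.1898∠-7.4° A.
Step 6 — Complex power: S = V·I* = 2.24 + j11.51 VA.
Step 7 — Real power: P = Re(S) = 2.24 W.
Step 8 — Reactive power: Q = Im(S) = 11.51 VAR.
Step 9 — Apparent power: |S| = 11.73 VA.
Step 10 — Power factor: PF = P/|S| = 0.191 (lagging).

(a) P = 2.24 W  (b) Q = 11.51 VAR  (c) S = 11.73 VA  (d) PF = 0.191 (lagging)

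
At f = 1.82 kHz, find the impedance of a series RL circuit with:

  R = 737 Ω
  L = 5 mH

Step 1 — Angular frequency: ω = 2π·f = 2π·1820 = 1.144e+04 rad/s.
Step 2 — Component impedances:
  R: Z = R = 737 Ω
  L: Z = jωL = j·1.144e+04·0.005 = 0 + j57.18 Ω
Step 3 — Series combination: Z_total = R + L = 737 + j57.18 Ω = 739.2∠4.4° Ω.

Z = 737 + j57.18 Ω = 739.2∠4.4° Ω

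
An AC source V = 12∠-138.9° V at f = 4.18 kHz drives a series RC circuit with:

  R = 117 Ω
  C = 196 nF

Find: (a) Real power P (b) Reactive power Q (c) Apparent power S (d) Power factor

Step 1 — Angular frequency: ω = 2π·f = 2π·4180 = 2.626e+04 rad/s.
Step 2 — Component impedances:
  R: Z = R = 117 Ω
  C: Z = 1/(jωC) = -j/(ω·C) = 0 - j194.3 Ω
Step 3 — Series combination: Z_total = R + C = 117 - j194.3 Ω = 226.8∠-58.9° Ω.
Step 4 — Source phasor: V = 12∠-138.9° V = -9.043 - j7.889 V.
Step 5 — Current: I = V / Z = 0.009225 - j0.05211 A = 0.05292∠-80.0° A.
Step 6 — Complex power: S = V·I* = 0.3276 - j0.544 VA.
Step 7 — Real power: P = Re(S) = 0.3276 W.
Step 8 — Reactive power: Q = Im(S) = -0.544 VAR.
Step 9 — Apparent power: |S| = 0.635 VA.
Step 10 — Power factor: PF = P/|S| = 0.5159 (leading).

(a) P = 0.3276 W  (b) Q = -0.544 VAR  (c) S = 0.635 VA  (d) PF = 0.5159 (leading)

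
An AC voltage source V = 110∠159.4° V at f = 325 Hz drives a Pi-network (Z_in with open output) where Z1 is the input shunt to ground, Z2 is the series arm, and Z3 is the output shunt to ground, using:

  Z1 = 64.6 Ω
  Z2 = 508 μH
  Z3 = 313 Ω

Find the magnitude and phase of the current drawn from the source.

Step 1 — Angular frequency: ω = 2π·f = 2π·325 = 2042 rad/s.
Step 2 — Component impedances:
  Z1: Z = R = 64.6 Ω
  Z2: Z = jωL = j·2042·0.000508 = 0 + j1.037 Ω
  Z3: Z = R = 313 Ω
Step 3 — With open output, the series arm Z2 and the output shunt Z3 appear in series to ground: Z2 + Z3 = 313 + j1.037 Ω.
Step 4 — Parallel with input shunt Z1: Z_in = Z1 || (Z2 + Z3) = 53.55 + j0.03036 Ω = 53.55∠0.0° Ω.
Step 5 — Source phasor: V = 110∠159.4° V = -103 + j38.7 V.
Step 6 — Ohm's law: I = V / Z_total = (-103 + j38.7) / (53.55 + j0.03036) = -1.922 + j0.7239 A.
Step 7 — Convert to polar: |I| = 2.054 A, ∠I = 159.4°.

I = 2.054∠159.4° A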